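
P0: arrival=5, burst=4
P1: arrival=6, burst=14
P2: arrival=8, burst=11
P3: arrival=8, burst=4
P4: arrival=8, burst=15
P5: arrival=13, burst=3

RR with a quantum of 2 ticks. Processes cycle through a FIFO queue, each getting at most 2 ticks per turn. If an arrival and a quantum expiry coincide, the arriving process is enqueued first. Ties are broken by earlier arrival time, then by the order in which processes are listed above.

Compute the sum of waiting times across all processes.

Schedule: | idle 0-5 | P0 5-7 | P1 7-9 | P0 9-11 | P2 11-13 | P3 13-15 | P4 15-17 | P1 17-19 | P5 19-21 | P2 21-23 | P3 23-25 | P4 25-27 | P1 27-29 | P5 29-30 | P2 30-32 | P4 32-34 | P1 34-36 | P2 36-38 | P4 38-40 | P1 40-42 | P2 42-44 | P4 44-46 | P1 46-48 | P2 48-49 | P4 49-51 | P1 51-53 | P4 53-56 |
Completion: P0=11  P1=53  P2=49  P3=25  P4=56  P5=30
Waiting = turnaround − burst: P0=2, P1=33, P2=30, P3=13, P4=33, P5=14
Total waiting = 2 + 33 + 30 + 13 + 33 + 14 = 125

125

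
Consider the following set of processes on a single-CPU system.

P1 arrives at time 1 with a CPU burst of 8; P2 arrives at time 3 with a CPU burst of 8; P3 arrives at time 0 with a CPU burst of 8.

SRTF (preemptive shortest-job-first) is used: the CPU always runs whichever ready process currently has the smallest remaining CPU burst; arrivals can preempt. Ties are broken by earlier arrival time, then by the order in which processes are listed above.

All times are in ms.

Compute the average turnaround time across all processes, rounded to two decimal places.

Schedule: | P3 0-8 | P1 8-16 | P2 16-24 |
Completion: P1=16  P2=24  P3=8
Turnaround (C−A): P1=15  P2=21  P3=8
Turnaround times: P1=15, P2=21, P3=8
Average turnaround = (15+21+8) / 3 = 44/3 = 14.67

14.67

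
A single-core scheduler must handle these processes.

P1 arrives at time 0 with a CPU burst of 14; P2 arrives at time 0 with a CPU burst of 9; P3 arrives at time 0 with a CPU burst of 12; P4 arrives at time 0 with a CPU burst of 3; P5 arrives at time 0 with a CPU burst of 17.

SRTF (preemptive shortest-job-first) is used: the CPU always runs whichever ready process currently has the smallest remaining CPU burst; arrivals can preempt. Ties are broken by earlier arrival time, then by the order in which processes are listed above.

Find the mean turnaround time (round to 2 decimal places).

Schedule: | P4 0-3 | P2 3-12 | P3 12-24 | P1 24-38 | P5 38-55 |
Completion: P1=38  P2=12  P3=24  P4=3  P5=55
Turnaround (C−A): P1=38  P2=12  P3=24  P4=3  P5=55
Turnaround times: P1=38, P2=12, P3=24, P4=3, P5=55
Average turnaround = (38+12+24+3+55) / 5 = 132/5 = 26.40

26.40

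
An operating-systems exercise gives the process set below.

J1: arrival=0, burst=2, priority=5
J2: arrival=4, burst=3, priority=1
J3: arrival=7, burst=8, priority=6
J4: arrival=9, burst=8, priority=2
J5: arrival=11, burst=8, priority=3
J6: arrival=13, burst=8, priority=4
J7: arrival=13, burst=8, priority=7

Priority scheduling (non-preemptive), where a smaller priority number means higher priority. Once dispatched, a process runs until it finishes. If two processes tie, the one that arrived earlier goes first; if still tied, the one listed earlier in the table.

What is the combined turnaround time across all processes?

107

Schedule: | J1 0-2 | idle 2-4 | J2 4-7 | J3 7-15 | J4 15-23 | J5 23-31 | J6 31-39 | J7 39-47 |
Completion: J1=2  J2=7  J3=15  J4=23  J5=31  J6=39  J7=47
Turnaround (C−A): J1=2  J2=3  J3=8  J4=14  J5=20  J6=26  J7=34
Turnaround = completion − arrival: J1=2, J2=3, J3=8, J4=14, J5=20, J6=26, J7=34
Total turnaround = 2 + 3 + 8 + 14 + 20 + 26 + 34 = 107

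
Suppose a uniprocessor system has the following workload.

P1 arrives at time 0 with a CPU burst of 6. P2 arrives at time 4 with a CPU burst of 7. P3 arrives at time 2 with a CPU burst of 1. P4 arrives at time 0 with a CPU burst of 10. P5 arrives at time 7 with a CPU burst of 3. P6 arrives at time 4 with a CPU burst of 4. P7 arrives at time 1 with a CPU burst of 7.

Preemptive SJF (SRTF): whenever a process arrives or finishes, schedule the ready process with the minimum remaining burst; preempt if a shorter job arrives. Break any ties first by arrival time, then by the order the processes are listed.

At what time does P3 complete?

3

Schedule: | P1 0-2 | P3 2-3 | P1 3-7 | P5 7-10 | P6 10-14 | P7 14-21 | P2 21-28 | P4 28-38 |
Completion: P1=7  P2=28  P3=3  P4=38  P5=10  P6=14  P7=21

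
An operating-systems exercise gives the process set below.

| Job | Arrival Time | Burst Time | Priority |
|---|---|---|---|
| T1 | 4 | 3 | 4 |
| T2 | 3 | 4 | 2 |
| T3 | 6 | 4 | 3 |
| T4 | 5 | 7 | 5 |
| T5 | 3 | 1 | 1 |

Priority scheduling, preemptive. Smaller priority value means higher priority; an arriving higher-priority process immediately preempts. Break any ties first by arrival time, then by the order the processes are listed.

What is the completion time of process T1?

Schedule: | idle 0-3 | T5 3-4 | T2 4-8 | T3 8-12 | T1 12-15 | T4 15-22 |
Completion: T1=15  T2=8  T3=12  T4=22  T5=4
Turnaround (C−A): T1=11  T2=5  T3=6  T4=17  T5=1

15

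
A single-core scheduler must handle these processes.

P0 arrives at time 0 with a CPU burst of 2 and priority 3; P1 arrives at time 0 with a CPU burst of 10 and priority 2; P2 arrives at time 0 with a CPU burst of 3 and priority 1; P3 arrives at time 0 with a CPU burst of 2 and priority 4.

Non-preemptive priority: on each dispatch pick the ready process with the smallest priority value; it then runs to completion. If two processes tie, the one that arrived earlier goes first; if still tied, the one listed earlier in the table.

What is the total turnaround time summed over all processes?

48

Timeline: | P2 0-3 | P1 3-13 | P0 13-15 | P3 15-17 |
Completion: P0=15  P1=13  P2=3  P3=17
Turnaround (C−A): P0=15  P1=13  P2=3  P3=17
Turnaround = completion − arrival: P0=15, P1=13, P2=3, P3=17
Total turnaround = 15 + 13 + 3 + 17 = 48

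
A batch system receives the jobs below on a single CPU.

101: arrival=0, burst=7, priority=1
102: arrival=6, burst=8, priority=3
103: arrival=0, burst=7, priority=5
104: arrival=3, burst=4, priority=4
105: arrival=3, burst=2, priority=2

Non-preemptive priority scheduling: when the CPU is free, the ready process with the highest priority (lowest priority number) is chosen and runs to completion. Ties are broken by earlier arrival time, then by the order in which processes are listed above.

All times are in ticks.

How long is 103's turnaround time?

Schedule: | 101 0-7 | 105 7-9 | 102 9-17 | 104 17-21 | 103 21-28 |
Completion: 101=7  102=17  103=28  104=21  105=9
Turnaround (C−A): 101=7  102=11  103=28  104=18  105=6
Turnaround(103) = completion − arrival = 28 − 0 = 28

28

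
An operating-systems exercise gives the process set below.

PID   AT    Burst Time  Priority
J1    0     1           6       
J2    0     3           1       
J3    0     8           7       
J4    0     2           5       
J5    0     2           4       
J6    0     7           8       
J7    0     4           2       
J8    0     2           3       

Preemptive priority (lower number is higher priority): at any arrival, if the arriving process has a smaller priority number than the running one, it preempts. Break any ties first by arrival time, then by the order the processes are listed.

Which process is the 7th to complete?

Timeline: | J2 0-3 | J7 3-7 | J8 7-9 | J5 9-11 | J4 11-13 | J1 13-14 | J3 14-22 | J6 22-29 |
Completion: J1=14  J2=3  J3=22  J4=13  J5=11  J6=29  J7=7  J8=9
Turnaround (C−A): J1=14  J2=3  J3=22  J4=13  J5=11  J6=29  J7=7  J8=9
Finish order: J2 → J7 → J8 → J5 → J4 → J1 → J3 → J6

J3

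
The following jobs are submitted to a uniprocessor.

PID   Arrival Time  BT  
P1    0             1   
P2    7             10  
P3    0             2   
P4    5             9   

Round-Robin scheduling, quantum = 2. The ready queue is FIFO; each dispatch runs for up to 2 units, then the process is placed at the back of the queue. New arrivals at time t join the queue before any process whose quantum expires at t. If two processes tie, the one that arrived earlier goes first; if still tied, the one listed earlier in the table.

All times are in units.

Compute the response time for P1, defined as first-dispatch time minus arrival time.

0

Timeline: | P1 0-1 | P3 1-3 | idle 3-5 | P4 5-7 | P2 7-9 | P4 9-11 | P2 11-13 | P4 13-15 | P2 15-17 | P4 17-19 | P2 19-21 | P4 21-22 | P2 22-24 |
Completion: P1=1  P2=24  P3=3  P4=22
Response(P1) = first start − arrival = 0 − 0 = 0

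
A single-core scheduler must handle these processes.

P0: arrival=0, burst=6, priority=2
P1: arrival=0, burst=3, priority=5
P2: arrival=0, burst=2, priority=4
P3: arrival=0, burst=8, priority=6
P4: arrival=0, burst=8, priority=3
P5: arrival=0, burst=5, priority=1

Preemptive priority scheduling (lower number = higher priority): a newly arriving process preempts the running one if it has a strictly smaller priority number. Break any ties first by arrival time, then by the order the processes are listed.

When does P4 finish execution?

Timeline: | P5 0-5 | P0 5-11 | P4 11-19 | P2 19-21 | P1 21-24 | P3 24-32 |
Completion: P0=11  P1=24  P2=21  P3=32  P4=19  P5=5

19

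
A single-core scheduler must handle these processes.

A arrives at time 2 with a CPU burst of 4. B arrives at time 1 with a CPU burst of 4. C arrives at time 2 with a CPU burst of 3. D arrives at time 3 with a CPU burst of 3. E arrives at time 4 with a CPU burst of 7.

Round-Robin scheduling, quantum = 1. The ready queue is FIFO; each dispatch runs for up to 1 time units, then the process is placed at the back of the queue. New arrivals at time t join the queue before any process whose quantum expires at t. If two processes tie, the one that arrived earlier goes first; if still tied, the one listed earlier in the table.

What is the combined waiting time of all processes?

Gantt: | idle 0-1 | B 1-2 | A 2-3 | C 3-4 | B 4-5 | D 5-6 | A 6-7 | E 7-8 | C 8-9 | B 9-10 | D 10-11 | A 11-12 | E 12-13 | C 13-14 | B 14-15 | D 15-16 | A 16-17 | E 17-22 |
Completion: A=17  B=15  C=14  D=16  E=22
Turnaround (C−A): A=15  B=14  C=12  D=13  E=18
Waiting = turnaround − burst: A=11, B=10, C=9, D=10, E=11
Total waiting = 11 + 10 + 9 + 10 + 11 = 51

51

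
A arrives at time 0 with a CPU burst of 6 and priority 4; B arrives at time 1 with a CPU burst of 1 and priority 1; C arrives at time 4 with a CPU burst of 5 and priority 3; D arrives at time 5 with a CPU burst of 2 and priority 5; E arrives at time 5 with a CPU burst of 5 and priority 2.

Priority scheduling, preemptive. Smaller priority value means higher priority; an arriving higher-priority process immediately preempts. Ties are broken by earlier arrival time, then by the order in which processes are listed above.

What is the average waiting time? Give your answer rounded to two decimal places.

5.60

Gantt: | A 0-1 | B 1-2 | A 2-4 | C 4-5 | E 5-10 | C 10-14 | A 14-17 | D 17-19 |
Completion: A=17  B=2  C=14  D=19  E=10
Waiting times: A=11, B=0, C=5, D=12, E=0
Average waiting = (11+0+5+12+0) / 5 = 28/5 = 5.60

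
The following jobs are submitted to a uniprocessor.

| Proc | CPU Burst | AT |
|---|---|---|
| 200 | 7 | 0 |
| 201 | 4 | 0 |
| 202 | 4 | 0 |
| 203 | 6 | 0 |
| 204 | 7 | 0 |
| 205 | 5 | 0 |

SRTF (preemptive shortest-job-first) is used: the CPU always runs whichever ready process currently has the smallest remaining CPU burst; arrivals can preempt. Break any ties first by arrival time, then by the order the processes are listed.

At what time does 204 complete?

33

Timeline: | 201 0-4 | 202 4-8 | 205 8-13 | 203 13-19 | 200 19-26 | 204 26-33 |
Completion: 200=26  201=4  202=8  203=19  204=33  205=13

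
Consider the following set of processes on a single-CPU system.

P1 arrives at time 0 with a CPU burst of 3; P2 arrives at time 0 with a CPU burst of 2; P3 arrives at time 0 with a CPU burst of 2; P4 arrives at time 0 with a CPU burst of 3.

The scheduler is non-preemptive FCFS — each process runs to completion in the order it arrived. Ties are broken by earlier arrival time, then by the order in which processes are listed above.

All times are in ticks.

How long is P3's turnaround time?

Timeline: | P1 0-3 | P2 3-5 | P3 5-7 | P4 7-10 |
Completion: P1=3  P2=5  P3=7  P4=10
Turnaround (C−A): P1=3  P2=5  P3=7  P4=10
Turnaround(P3) = completion − arrival = 7 − 0 = 7

7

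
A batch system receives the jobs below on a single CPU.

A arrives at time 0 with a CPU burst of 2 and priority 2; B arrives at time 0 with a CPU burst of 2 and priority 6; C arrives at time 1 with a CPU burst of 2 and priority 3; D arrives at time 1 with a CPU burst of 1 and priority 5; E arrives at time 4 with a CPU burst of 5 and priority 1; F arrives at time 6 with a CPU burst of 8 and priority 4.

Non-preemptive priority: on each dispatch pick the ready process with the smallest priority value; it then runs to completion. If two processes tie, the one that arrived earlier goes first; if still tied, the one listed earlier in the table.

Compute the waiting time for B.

18

Timeline: | A 0-2 | C 2-4 | E 4-9 | F 9-17 | D 17-18 | B 18-20 |
Completion: A=2  B=20  C=4  D=18  E=9  F=17
Turnaround (C−A): A=2  B=20  C=3  D=17  E=5  F=11
Waiting(B) = turnaround − burst = 20 − 2 = 18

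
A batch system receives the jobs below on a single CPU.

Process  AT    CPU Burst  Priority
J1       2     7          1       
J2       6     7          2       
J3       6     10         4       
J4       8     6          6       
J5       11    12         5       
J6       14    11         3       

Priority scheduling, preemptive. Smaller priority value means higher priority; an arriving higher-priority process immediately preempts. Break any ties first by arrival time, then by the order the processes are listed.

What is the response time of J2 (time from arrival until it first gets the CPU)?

Timeline: | idle 0-2 | J1 2-9 | J2 9-16 | J6 16-27 | J3 27-37 | J5 37-49 | J4 49-55 |
Completion: J1=9  J2=16  J3=37  J4=55  J5=49  J6=27
Turnaround (C−A): J1=7  J2=10  J3=31  J4=47  J5=38  J6=13
Response(J2) = first start − arrival = 9 − 6 = 3

3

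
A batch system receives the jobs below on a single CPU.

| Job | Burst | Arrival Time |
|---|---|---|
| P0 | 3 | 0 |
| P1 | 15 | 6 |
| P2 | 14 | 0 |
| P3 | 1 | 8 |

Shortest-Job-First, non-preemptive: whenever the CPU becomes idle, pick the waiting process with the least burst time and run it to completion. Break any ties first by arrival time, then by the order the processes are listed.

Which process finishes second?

P2

Schedule: | P0 0-3 | P2 3-17 | P3 17-18 | P1 18-33 |
Completion: P0=3  P1=33  P2=17  P3=18
Finish order: P0 → P2 → P3 → P1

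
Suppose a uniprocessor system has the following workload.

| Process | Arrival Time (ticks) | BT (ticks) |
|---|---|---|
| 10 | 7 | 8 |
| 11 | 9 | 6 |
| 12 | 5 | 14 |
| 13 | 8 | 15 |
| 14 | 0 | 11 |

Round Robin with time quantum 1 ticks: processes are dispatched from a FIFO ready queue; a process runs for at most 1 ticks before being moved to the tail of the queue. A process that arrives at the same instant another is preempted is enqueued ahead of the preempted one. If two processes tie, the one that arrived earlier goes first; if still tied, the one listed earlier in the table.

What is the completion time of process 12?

Timeline: | 14 0-5 | 12 5-6 | 14 6-7 | 12 7-8 | 10 8-9 | 14 9-10 | 13 10-11 | 12 11-12 | 11 12-13 | 10 13-14 | 14 14-15 | 13 15-16 | 12 16-17 | 11 17-18 | 10 18-19 | 14 19-20 | 13 20-21 | 12 21-22 | 11 22-23 | 10 23-24 | 14 24-25 | 13 25-26 | 12 26-27 | 11 27-28 | 10 28-29 | 14 29-30 | 13 30-31 | 12 31-32 | 11 32-33 | 10 33-34 | 13 34-35 | 12 35-36 | 11 36-37 | 10 37-38 | 13 38-39 | 12 39-40 | 10 40-41 | 13 41-42 | 12 42-43 | 13 43-44 | 12 44-45 | 13 45-46 | 12 46-47 | 13 47-48 | 12 48-49 | 13 49-50 | 12 50-51 | 13 51-54 |
Completion: 10=41  11=37  12=51  13=54  14=30
Turnaround (C−A): 10=34  11=28  12=46  13=46  14=30

51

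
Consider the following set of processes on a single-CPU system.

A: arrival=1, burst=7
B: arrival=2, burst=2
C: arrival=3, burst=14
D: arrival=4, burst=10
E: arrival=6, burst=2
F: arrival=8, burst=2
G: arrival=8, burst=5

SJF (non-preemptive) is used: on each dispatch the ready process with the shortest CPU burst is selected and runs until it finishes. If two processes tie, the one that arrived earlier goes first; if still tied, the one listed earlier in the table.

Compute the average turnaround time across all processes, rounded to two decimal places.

14.71

Timeline: | idle 0-1 | A 1-8 | B 8-10 | E 10-12 | F 12-14 | G 14-19 | D 19-29 | C 29-43 |
Completion: A=8  B=10  C=43  D=29  E=12  F=14  G=19
Turnaround times: A=7, B=8, C=40, D=25, E=6, F=6, G=11
Average turnaround = (7+8+40+25+6+6+11) / 7 = 103/7 = 14.71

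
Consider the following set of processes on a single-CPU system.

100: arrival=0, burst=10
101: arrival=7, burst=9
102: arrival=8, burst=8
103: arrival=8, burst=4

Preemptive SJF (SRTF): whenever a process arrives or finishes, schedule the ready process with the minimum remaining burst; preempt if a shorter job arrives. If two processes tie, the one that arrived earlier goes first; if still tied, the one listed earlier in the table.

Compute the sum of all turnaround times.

54

Gantt: | 100 0-10 | 103 10-14 | 102 14-22 | 101 22-31 |
Completion: 100=10  101=31  102=22  103=14
Turnaround (C−A): 100=10  101=24  102=14  103=6
Turnaround = completion − arrival: 100=10, 101=24, 102=14, 103=6
Total turnaround = 10 + 24 + 14 + 6 = 54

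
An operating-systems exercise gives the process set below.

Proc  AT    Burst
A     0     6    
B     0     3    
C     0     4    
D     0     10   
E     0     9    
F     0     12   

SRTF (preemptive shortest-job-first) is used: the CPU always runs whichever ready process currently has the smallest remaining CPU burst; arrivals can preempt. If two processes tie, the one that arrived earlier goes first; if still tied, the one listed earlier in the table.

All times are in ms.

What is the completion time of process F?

44

Gantt: | B 0-3 | C 3-7 | A 7-13 | E 13-22 | D 22-32 | F 32-44 |
Completion: A=13  B=3  C=7  D=32  E=22  F=44
Turnaround (C−A): A=13  B=3  C=7  D=32  E=22  F=44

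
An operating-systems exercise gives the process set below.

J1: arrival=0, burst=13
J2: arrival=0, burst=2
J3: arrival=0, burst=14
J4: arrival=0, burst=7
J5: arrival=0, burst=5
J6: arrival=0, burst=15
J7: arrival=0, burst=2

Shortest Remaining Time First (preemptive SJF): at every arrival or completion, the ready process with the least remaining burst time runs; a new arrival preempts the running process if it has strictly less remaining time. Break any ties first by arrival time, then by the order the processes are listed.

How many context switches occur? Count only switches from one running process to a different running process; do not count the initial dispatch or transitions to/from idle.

6

Gantt: | J2 0-2 | J7 2-4 | J5 4-9 | J4 9-16 | J1 16-29 | J3 29-43 | J6 43-58 |
Completion: J1=29  J2=2  J3=43  J4=16  J5=9  J6=58  J7=4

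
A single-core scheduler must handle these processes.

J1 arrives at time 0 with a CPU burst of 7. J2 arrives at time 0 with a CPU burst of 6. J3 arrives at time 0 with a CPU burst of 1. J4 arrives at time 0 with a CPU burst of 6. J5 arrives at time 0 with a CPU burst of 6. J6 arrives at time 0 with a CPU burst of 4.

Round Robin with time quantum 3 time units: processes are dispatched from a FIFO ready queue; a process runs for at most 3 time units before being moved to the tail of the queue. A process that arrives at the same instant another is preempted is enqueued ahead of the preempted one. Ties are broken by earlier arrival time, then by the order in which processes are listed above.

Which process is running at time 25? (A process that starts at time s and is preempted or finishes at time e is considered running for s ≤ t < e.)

J5

Schedule: | J1 0-3 | J2 3-6 | J3 6-7 | J4 7-10 | J5 10-13 | J6 13-16 | J1 16-19 | J2 19-22 | J4 22-25 | J5 25-28 | J6 28-29 | J1 29-30 |
Completion: J1=30  J2=22  J3=7  J4=25  J5=28  J6=29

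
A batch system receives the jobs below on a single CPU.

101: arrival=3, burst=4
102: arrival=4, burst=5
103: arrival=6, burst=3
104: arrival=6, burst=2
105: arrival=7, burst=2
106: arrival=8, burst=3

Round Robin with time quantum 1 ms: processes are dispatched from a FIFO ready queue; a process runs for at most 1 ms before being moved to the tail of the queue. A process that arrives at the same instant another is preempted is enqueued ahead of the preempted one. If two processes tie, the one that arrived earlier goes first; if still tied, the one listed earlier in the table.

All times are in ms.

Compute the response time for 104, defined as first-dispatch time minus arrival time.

2

Schedule: | idle 0-3 | 101 3-4 | 102 4-5 | 101 5-6 | 102 6-7 | 103 7-8 | 104 8-9 | 101 9-10 | 105 10-11 | 102 11-12 | 106 12-13 | 103 13-14 | 104 14-15 | 101 15-16 | 105 16-17 | 102 17-18 | 106 18-19 | 103 19-20 | 102 20-21 | 106 21-22 |
Completion: 101=16  102=21  103=20  104=15  105=17  106=22
Turnaround (C−A): 101=13  102=17  103=14  104=9  105=10  106=14
Response(104) = first start − arrival = 8 − 6 = 2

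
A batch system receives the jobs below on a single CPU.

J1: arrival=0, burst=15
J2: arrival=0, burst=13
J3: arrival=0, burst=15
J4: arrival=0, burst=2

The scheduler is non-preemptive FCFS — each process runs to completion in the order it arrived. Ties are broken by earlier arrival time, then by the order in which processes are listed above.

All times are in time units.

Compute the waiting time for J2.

15

Timeline: | J1 0-15 | J2 15-28 | J3 28-43 | J4 43-45 |
Completion: J1=15  J2=28  J3=43  J4=45
Waiting(J2) = turnaround − burst = 28 − 13 = 15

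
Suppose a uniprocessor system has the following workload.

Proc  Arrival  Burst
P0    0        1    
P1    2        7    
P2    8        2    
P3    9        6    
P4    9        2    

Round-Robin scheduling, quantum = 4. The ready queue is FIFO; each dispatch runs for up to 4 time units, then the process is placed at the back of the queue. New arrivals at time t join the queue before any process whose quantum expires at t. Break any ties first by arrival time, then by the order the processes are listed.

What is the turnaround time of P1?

Gantt: | P0 0-1 | idle 1-2 | P1 2-9 | P2 9-11 | P3 11-15 | P4 15-17 | P3 17-19 |
Completion: P0=1  P1=9  P2=11  P3=19  P4=17
Turnaround (C−A): P0=1  P1=7  P2=3  P3=10  P4=8
Turnaround(P1) = completion − arrival = 9 − 2 = 7

7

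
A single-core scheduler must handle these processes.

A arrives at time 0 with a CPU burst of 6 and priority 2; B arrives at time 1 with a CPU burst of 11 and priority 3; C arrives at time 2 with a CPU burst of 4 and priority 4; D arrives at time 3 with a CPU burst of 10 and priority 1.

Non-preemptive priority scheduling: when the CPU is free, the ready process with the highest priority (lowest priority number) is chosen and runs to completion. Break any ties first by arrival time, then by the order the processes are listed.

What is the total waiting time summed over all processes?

Gantt: | A 0-6 | D 6-16 | B 16-27 | C 27-31 |
Completion: A=6  B=27  C=31  D=16
Turnaround (C−A): A=6  B=26  C=29  D=13
Waiting = turnaround − burst: A=0, B=15, C=25, D=3
Total waiting = 0 + 15 + 25 + 3 = 43

43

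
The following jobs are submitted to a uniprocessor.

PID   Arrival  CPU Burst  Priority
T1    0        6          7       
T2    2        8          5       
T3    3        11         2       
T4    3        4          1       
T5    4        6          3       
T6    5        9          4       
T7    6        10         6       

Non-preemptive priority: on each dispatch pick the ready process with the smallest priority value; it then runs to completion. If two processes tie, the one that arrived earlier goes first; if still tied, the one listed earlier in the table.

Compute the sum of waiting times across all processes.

Timeline: | T1 0-6 | T4 6-10 | T3 10-21 | T5 21-27 | T6 27-36 | T2 36-44 | T7 44-54 |
Completion: T1=6  T2=44  T3=21  T4=10  T5=27  T6=36  T7=54
Turnaround (C−A): T1=6  T2=42  T3=18  T4=7  T5=23  T6=31  T7=48
Waiting = turnaround − burst: T1=0, T2=34, T3=7, T4=3, T5=17, T6=22, T7=38
Total waiting = 0 + 34 + 7 + 3 + 17 + 22 + 38 = 121

121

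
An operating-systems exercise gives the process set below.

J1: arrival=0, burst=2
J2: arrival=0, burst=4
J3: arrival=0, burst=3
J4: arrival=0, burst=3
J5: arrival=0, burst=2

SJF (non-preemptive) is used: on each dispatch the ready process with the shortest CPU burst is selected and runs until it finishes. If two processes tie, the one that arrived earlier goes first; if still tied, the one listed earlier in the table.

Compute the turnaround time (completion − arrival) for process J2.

Gantt: | J1 0-2 | J5 2-4 | J3 4-7 | J4 7-10 | J2 10-14 |
Completion: J1=2  J2=14  J3=7  J4=10  J5=4
Turnaround(J2) = completion − arrival = 14 − 0 = 14

14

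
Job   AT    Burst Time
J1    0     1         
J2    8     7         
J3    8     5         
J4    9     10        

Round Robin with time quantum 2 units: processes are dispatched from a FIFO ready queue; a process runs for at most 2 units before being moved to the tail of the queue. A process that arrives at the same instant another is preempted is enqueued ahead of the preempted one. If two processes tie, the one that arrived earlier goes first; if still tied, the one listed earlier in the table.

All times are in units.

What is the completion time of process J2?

Schedule: | J1 0-1 | idle 1-8 | J2 8-10 | J3 10-12 | J4 12-14 | J2 14-16 | J3 16-18 | J4 18-20 | J2 20-22 | J3 22-23 | J4 23-25 | J2 25-26 | J4 26-30 |
Completion: J1=1  J2=26  J3=23  J4=30
Turnaround (C−A): J1=1  J2=18  J3=15  J4=21

26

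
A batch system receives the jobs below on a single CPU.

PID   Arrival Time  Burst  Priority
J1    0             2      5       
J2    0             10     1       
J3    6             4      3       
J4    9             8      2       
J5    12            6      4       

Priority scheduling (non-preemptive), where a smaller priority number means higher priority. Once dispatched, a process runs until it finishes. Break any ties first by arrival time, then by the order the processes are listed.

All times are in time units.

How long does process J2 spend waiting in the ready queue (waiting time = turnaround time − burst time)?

0

Gantt: | J2 0-10 | J4 10-18 | J3 18-22 | J5 22-28 | J1 28-30 |
Completion: J1=30  J2=10  J3=22  J4=18  J5=28
Waiting(J2) = turnaround − burst = 10 − 10 = 0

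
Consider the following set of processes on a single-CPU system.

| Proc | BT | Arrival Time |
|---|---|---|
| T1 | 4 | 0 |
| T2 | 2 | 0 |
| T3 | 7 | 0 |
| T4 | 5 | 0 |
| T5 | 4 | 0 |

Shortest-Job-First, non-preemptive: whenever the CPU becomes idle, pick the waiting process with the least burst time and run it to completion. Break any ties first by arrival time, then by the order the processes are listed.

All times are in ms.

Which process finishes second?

T1

Timeline: | T2 0-2 | T1 2-6 | T5 6-10 | T4 10-15 | T3 15-22 |
Completion: T1=6  T2=2  T3=22  T4=15  T5=10
Finish order: T2 → T1 → T5 → T4 → T3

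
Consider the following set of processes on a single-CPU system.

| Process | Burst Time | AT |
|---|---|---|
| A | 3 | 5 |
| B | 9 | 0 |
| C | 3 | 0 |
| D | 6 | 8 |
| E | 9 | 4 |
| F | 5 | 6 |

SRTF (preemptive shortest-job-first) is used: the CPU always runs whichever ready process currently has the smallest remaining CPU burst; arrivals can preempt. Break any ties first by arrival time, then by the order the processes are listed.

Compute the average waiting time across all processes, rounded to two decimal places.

7.67

Gantt: | C 0-3 | B 3-5 | A 5-8 | F 8-13 | D 13-19 | B 19-26 | E 26-35 |
Completion: A=8  B=26  C=3  D=19  E=35  F=13
Turnaround (C−A): A=3  B=26  C=3  D=11  E=31  F=7
Waiting times: A=0, B=17, C=0, D=5, E=22, F=2
Average waiting = (0+17+0+5+22+2) / 6 = 46/6 = 7.67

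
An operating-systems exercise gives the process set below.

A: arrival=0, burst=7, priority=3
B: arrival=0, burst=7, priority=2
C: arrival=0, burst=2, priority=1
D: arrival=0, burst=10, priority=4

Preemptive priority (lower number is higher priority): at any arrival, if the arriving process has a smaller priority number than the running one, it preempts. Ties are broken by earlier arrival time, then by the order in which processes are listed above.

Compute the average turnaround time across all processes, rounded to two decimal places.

13.25

Timeline: | C 0-2 | B 2-9 | A 9-16 | D 16-26 |
Completion: A=16  B=9  C=2  D=26
Turnaround times: A=16, B=9, C=2, D=26
Average turnaround = (16+9+2+26) / 4 = 53/4 = 13.25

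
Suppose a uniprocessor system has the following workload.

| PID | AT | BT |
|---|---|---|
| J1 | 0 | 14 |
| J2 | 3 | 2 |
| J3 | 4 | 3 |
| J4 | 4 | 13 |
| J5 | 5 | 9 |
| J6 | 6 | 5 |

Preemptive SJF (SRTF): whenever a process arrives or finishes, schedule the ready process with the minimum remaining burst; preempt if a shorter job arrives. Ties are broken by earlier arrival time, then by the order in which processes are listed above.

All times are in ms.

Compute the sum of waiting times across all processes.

Schedule: | J1 0-3 | J2 3-5 | J3 5-8 | J6 8-13 | J5 13-22 | J1 22-33 | J4 33-46 |
Completion: J1=33  J2=5  J3=8  J4=46  J5=22  J6=13
Turnaround (C−A): J1=33  J2=2  J3=4  J4=42  J5=17  J6=7
Waiting = turnaround − burst: J1=19, J2=0, J3=1, J4=29, J5=8, J6=2
Total waiting = 19 + 0 + 1 + 29 + 8 + 2 = 59

59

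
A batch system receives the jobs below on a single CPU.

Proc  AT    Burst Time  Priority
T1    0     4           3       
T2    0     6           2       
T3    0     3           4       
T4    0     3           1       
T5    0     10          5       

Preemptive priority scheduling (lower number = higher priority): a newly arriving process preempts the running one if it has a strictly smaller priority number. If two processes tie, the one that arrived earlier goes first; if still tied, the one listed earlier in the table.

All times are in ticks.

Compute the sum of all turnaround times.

Timeline: | T4 0-3 | T2 3-9 | T1 9-13 | T3 13-16 | T5 16-26 |
Completion: T1=13  T2=9  T3=16  T4=3  T5=26
Turnaround (C−A): T1=13  T2=9  T3=16  T4=3  T5=26
Turnaround = completion − arrival: T1=13, T2=9, T3=16, T4=3, T5=26
Total turnaround = 13 + 9 + 16 + 3 + 26 = 67

67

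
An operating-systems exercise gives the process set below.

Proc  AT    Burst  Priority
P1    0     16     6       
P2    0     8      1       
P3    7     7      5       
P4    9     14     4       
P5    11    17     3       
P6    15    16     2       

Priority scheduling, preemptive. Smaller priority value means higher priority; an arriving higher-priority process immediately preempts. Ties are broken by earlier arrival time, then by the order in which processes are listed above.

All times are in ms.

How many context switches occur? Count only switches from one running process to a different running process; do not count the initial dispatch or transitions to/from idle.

8

Schedule: | P2 0-8 | P3 8-9 | P4 9-11 | P5 11-15 | P6 15-31 | P5 31-44 | P4 44-56 | P3 56-62 | P1 62-78 |
Completion: P1=78  P2=8  P3=62  P4=56  P5=44  P6=31
Turnaround (C−A): P1=78  P2=8  P3=55  P4=47  P5=33  P6=16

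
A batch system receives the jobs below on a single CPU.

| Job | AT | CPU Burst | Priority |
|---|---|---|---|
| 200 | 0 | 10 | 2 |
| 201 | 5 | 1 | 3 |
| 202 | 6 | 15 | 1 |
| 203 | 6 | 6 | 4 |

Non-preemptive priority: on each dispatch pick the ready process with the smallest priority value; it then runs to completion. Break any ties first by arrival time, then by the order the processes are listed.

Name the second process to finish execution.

202

Gantt: | 200 0-10 | 202 10-25 | 201 25-26 | 203 26-32 |
Completion: 200=10  201=26  202=25  203=32
Finish order: 200 → 202 → 201 → 203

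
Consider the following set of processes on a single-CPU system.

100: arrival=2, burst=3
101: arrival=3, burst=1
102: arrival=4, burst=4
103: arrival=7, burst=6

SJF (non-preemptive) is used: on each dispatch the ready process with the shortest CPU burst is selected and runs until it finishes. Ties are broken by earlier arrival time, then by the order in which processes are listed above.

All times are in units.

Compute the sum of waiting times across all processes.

Timeline: | idle 0-2 | 100 2-5 | 101 5-6 | 102 6-10 | 103 10-16 |
Completion: 100=5  101=6  102=10  103=16
Turnaround (C−A): 100=3  101=3  102=6  103=9
Waiting = turnaround − burst: 100=0, 101=2, 102=2, 103=3
Total waiting = 0 + 2 + 2 + 3 = 7

7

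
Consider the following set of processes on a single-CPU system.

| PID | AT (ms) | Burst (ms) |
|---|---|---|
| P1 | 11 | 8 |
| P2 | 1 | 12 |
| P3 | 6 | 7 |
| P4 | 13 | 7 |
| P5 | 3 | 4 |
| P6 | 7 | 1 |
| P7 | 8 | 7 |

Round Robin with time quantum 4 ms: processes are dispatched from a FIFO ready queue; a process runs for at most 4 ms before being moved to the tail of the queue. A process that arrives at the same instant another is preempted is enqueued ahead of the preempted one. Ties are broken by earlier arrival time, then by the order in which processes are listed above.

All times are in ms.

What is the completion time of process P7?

Gantt: | idle 0-1 | P2 1-5 | P5 5-9 | P2 9-13 | P3 13-17 | P6 17-18 | P7 18-22 | P1 22-26 | P4 26-30 | P2 30-34 | P3 34-37 | P7 37-40 | P1 40-44 | P4 44-47 |
Completion: P1=44  P2=34  P3=37  P4=47  P5=9  P6=18  P7=40

40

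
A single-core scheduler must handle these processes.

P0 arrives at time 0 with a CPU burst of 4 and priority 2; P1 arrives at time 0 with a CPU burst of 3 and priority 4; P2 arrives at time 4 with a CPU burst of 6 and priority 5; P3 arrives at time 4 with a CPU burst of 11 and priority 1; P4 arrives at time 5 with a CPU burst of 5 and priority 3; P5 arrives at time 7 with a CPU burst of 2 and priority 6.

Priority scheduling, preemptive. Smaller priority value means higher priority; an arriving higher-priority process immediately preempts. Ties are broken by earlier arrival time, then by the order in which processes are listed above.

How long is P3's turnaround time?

11

Gantt: | P0 0-4 | P3 4-15 | P4 15-20 | P1 20-23 | P2 23-29 | P5 29-31 |
Completion: P0=4  P1=23  P2=29  P3=15  P4=20  P5=31
Turnaround (C−A): P0=4  P1=23  P2=25  P3=11  P4=15  P5=24
Turnaround(P3) = completion − arrival = 15 − 4 = 11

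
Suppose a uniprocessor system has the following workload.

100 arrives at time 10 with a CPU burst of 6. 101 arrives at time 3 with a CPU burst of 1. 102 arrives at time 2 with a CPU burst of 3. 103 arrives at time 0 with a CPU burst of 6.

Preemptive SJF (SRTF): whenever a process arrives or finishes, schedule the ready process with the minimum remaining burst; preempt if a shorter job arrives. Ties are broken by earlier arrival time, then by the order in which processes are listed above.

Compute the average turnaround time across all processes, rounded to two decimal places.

5.25

Schedule: | 103 0-2 | 102 2-3 | 101 3-4 | 102 4-6 | 103 6-10 | 100 10-16 |
Completion: 100=16  101=4  102=6  103=10
Turnaround (C−A): 100=6  101=1  102=4  103=10
Turnaround times: 100=6, 101=1, 102=4, 103=10
Average turnaround = (6+1+4+10) / 4 = 21/4 = 5.25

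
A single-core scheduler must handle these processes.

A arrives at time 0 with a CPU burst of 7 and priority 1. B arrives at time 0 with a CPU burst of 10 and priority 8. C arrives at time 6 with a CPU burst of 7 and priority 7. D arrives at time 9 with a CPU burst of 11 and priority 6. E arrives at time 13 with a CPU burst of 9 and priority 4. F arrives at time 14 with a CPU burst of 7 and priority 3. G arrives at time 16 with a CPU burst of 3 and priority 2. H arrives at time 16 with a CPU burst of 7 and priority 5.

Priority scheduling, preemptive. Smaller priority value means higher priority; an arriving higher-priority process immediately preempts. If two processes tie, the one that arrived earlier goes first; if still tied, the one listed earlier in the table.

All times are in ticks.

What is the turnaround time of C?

Schedule: | A 0-7 | C 7-9 | D 9-13 | E 13-14 | F 14-16 | G 16-19 | F 19-24 | E 24-32 | H 32-39 | D 39-46 | C 46-51 | B 51-61 |
Completion: A=7  B=61  C=51  D=46  E=32  F=24  G=19  H=39
Turnaround (C−A): A=7  B=61  C=45  D=37  E=19  F=10  G=3  H=23
Turnaround(C) = completion − arrival = 51 − 6 = 45

45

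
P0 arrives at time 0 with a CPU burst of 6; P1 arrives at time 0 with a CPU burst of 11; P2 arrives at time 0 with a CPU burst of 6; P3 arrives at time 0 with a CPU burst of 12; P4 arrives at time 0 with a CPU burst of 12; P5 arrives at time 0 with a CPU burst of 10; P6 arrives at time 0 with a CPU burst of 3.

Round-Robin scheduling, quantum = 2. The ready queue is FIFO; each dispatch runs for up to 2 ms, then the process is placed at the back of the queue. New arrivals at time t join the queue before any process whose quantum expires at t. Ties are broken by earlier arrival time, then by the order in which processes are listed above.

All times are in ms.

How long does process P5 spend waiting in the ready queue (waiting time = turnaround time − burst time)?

Timeline: | P0 0-2 | P1 2-4 | P2 4-6 | P3 6-8 | P4 8-10 | P5 10-12 | P6 12-14 | P0 14-16 | P1 16-18 | P2 18-20 | P3 20-22 | P4 22-24 | P5 24-26 | P6 26-27 | P0 27-29 | P1 29-31 | P2 31-33 | P3 33-35 | P4 35-37 | P5 37-39 | P1 39-41 | P3 41-43 | P4 43-45 | P5 45-47 | P1 47-49 | P3 49-51 | P4 51-53 | P5 53-55 | P1 55-56 | P3 56-58 | P4 58-60 |
Completion: P0=29  P1=56  P2=33  P3=58  P4=60  P5=55  P6=27
Waiting(P5) = turnaround − burst = 55 − 10 = 45

45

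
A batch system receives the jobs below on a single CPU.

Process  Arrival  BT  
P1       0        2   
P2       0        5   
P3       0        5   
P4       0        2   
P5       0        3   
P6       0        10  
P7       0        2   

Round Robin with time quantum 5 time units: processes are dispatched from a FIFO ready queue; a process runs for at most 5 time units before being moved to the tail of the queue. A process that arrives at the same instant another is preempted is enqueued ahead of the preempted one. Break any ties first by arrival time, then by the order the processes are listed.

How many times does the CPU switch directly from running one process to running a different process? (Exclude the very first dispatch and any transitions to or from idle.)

7

Gantt: | P1 0-2 | P2 2-7 | P3 7-12 | P4 12-14 | P5 14-17 | P6 17-22 | P7 22-24 | P6 24-29 |
Completion: P1=2  P2=7  P3=12  P4=14  P5=17  P6=29  P7=24
Turnaround (C−A): P1=2  P2=7  P3=12  P4=14  P5=17  P6=29  P7=24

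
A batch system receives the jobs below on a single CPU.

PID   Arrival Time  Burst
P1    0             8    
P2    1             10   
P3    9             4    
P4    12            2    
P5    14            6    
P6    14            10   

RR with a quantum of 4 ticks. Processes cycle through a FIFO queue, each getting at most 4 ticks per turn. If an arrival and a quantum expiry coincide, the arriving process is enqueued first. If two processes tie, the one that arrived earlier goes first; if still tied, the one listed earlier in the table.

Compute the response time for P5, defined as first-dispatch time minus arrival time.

8

Timeline: | P1 0-4 | P2 4-8 | P1 8-12 | P2 12-16 | P3 16-20 | P4 20-22 | P5 22-26 | P6 26-30 | P2 30-32 | P5 32-34 | P6 34-40 |
Completion: P1=12  P2=32  P3=20  P4=22  P5=34  P6=40
Response(P5) = first start − arrival = 22 − 14 = 8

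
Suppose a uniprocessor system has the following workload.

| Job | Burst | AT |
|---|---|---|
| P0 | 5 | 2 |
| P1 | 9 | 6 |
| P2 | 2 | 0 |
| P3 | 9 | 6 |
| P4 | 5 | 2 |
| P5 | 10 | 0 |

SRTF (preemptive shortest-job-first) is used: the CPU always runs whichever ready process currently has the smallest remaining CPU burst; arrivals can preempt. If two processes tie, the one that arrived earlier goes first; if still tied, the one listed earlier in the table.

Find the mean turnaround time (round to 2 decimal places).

Schedule: | P2 0-2 | P0 2-7 | P4 7-12 | P1 12-21 | P3 21-30 | P5 30-40 |
Completion: P0=7  P1=21  P2=2  P3=30  P4=12  P5=40
Turnaround (C−A): P0=5  P1=15  P2=2  P3=24  P4=10  P5=40
Turnaround times: P0=5, P1=15, P2=2, P3=24, P4=10, P5=40
Average turnaround = (5+15+2+24+10+40) / 6 = 96/6 = 16.00

16.00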